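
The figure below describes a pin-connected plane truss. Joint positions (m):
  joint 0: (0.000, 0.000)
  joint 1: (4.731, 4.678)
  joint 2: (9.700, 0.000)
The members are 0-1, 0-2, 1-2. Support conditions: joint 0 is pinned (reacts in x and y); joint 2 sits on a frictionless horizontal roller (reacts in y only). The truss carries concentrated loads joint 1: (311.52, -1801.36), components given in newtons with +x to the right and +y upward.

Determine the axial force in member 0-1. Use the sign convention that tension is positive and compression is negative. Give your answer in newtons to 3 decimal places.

N=3 nodes, M=3 members, R=3 reactions → 2N=6, M+R=6
member 0 (0-1): L=6.6533, (cx,cy)=(0.7111,0.7031)
member 1 (0-2): L=9.7000, (cx,cy)=(1.0000,0.0000)
member 2 (1-2): L=6.8246, (cx,cy)=(0.7281,-0.6855)
solve A·x = −loads:
  F[0-1] = -1098.7473 N (compression)
  F[0-2] = +1092.8156 N (tension)
  F[1-2] = -1500.9032 N (compression)
  Rx@0 = -311.5200 N
  Ry@0 = +772.5430 N
  Ry@2 = +1028.8170 N

-1098.747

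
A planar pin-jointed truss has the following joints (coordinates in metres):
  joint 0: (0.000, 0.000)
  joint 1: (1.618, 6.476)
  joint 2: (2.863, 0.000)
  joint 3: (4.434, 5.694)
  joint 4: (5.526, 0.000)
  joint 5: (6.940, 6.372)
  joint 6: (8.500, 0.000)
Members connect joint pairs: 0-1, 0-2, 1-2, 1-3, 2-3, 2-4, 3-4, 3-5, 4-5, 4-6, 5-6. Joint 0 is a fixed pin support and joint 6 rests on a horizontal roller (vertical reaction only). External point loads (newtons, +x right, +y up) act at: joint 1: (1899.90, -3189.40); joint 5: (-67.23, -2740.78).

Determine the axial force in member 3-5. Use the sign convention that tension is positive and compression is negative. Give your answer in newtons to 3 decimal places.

N=7 nodes, M=11 members, R=3 reactions → 2N=14, M+R=14
member 0 (0-1): L=6.6751, (cx,cy)=(0.2424,0.9702)
member 1 (0-2): L=2.8630, (cx,cy)=(1.0000,0.0000)
member 2 (1-2): L=6.5946, (cx,cy)=(0.1888,-0.9820)
member 3 (1-3): L=2.9226, (cx,cy)=(0.9635,-0.2676)
member 4 (2-3): L=5.9067, (cx,cy)=(0.2660,0.9640)
member 5 (2-4): L=2.6630, (cx,cy)=(1.0000,0.0000)
member 6 (3-4): L=5.7978, (cx,cy)=(0.1883,-0.9821)
member 7 (3-5): L=2.5961, (cx,cy)=(0.9653,0.2612)
member 8 (4-5): L=6.5270, (cx,cy)=(0.2166,0.9763)
member 9 (4-6): L=2.9740, (cx,cy)=(1.0000,0.0000)
member 10 (5-6): L=6.5602, (cx,cy)=(0.2378,-0.9713)
solve A·x = −loads:
  F[0-1] = -1740.0941 N (compression)
  F[0-2] = +2254.4595 N (tension)
  F[1-2] = -921.3403 N (compression)
  F[1-3] = -2229.0243 N (compression)
  F[2-3] = +938.5777 N (tension)
  F[2-4] = +1830.8879 N (tension)
  F[3-4] = -1950.2608 N (compression)
  F[3-5] = -1585.8252 N (compression)
  F[4-5] = +1961.9481 N (tension)
  F[4-6] = +1038.5260 N (tension)
  F[5-6] = -4367.2561 N (compression)
  Rx@0 = -1832.6700 N
  Ry@0 = +1688.2006 N
  Ry@6 = +4241.9794 N

-1585.825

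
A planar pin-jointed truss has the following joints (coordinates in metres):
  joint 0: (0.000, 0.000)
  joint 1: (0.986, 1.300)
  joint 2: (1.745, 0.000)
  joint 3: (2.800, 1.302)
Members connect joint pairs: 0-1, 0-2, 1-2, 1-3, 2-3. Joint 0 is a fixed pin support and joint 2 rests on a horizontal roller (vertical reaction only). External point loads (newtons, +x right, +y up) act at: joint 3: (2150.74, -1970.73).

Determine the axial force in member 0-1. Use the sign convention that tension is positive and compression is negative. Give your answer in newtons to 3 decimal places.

3509.508

N=4 nodes, M=5 members, R=3 reactions → 2N=8, M+R=8
member 0 (0-1): L=1.6316, (cx,cy)=(0.6043,0.7968)
member 1 (0-2): L=1.7450, (cx,cy)=(1.0000,0.0000)
member 2 (1-2): L=1.5054, (cx,cy)=(0.5042,-0.8636)
member 3 (1-3): L=1.8140, (cx,cy)=(1.0000,0.0011)
member 4 (2-3): L=1.6758, (cx,cy)=(0.6296,0.7770)
solve A·x = −loads:
  F[0-1] = +3509.5077 N (tension)
  F[0-2] = +29.9235 N (tension)
  F[1-2] = -3233.1146 N (compression)
  F[1-3] = +3750.9598 N (tension)
  F[2-3] = -2541.8084 N (compression)
  Rx@0 = -2150.7400 N
  Ry@0 = -2796.2084 N
  Ry@2 = +4766.9384 N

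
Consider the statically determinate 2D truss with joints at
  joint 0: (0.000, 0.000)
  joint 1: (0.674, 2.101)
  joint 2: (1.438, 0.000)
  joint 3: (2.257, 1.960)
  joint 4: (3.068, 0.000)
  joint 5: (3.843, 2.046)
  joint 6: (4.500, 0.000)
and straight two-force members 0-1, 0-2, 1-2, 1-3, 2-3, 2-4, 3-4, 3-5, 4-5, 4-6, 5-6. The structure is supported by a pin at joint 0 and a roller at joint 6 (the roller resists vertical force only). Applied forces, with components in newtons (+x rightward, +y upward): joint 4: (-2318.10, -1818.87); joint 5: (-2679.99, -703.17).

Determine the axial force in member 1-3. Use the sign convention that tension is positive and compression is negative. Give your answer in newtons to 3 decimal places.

-1349.258

N=7 nodes, M=11 members, R=3 reactions → 2N=14, M+R=14
member 0 (0-1): L=2.2065, (cx,cy)=(0.3055,0.9522)
member 1 (0-2): L=1.4380, (cx,cy)=(1.0000,0.0000)
member 2 (1-2): L=2.2356, (cx,cy)=(0.3417,-0.9398)
member 3 (1-3): L=1.5893, (cx,cy)=(0.9961,-0.0887)
member 4 (2-3): L=2.1242, (cx,cy)=(0.3856,0.9227)
member 5 (2-4): L=1.6300, (cx,cy)=(1.0000,0.0000)
member 6 (3-4): L=2.1212, (cx,cy)=(0.3823,-0.9240)
member 7 (3-5): L=1.5883, (cx,cy)=(0.9985,0.0541)
member 8 (4-5): L=2.1879, (cx,cy)=(0.3542,0.9352)
member 9 (4-6): L=1.4320, (cx,cy)=(1.0000,0.0000)
member 10 (5-6): L=2.1489, (cx,cy)=(0.3057,-0.9521)
solve A·x = −loads:
  F[0-1] = -1995.3414 N (compression)
  F[0-2] = -4388.5804 N (compression)
  F[1-2] = +2149.0639 N (tension)
  F[1-3] = -1349.2579 N (compression)
  F[2-3] = -2188.9084 N (compression)
  F[2-4] = -2810.2166 N (compression)
  F[3-4] = +1885.4986 N (tension)
  F[3-5] = -2913.0441 N (compression)
  F[4-5] = +81.9398 N (tension)
  F[4-6] = +199.7557 N (tension)
  F[5-6] = -653.3557 N (compression)
  Rx@0 = +4998.0900 N
  Ry@0 = +1899.9698 N
  Ry@6 = +622.0702 N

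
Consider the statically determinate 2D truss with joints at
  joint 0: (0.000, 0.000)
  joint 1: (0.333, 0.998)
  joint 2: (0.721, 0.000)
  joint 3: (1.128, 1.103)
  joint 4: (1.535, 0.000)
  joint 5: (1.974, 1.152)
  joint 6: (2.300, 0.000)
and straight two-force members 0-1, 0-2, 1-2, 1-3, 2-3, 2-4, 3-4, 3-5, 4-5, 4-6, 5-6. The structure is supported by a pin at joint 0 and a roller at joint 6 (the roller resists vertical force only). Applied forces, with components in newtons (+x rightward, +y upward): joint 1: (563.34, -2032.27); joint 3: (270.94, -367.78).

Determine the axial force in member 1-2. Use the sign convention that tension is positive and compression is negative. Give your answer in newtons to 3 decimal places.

-636.761

N=7 nodes, M=11 members, R=3 reactions → 2N=14, M+R=14
member 0 (0-1): L=1.0521, (cx,cy)=(0.3165,0.9486)
member 1 (0-2): L=0.7210, (cx,cy)=(1.0000,0.0000)
member 2 (1-2): L=1.0708, (cx,cy)=(0.3624,-0.9320)
member 3 (1-3): L=0.8019, (cx,cy)=(0.9914,0.1309)
member 4 (2-3): L=1.1757, (cx,cy)=(0.3462,0.9382)
member 5 (2-4): L=0.8140, (cx,cy)=(1.0000,0.0000)
member 6 (3-4): L=1.1757, (cx,cy)=(0.3462,-0.9382)
member 7 (3-5): L=0.8474, (cx,cy)=(0.9983,0.0578)
member 8 (4-5): L=1.2328, (cx,cy)=(0.3561,0.9344)
member 9 (4-6): L=0.7650, (cx,cy)=(1.0000,0.0000)
member 10 (5-6): L=1.1972, (cx,cy)=(0.2723,-0.9622)
solve A·x = −loads:
  F[0-1] = -1635.1316 N (compression)
  F[0-2] = +1351.8202 N (tension)
  F[1-2] = -636.7613 N (compression)
  F[1-3] = -857.5288 N (compression)
  F[2-3] = +632.6014 N (tension)
  F[2-4] = +902.0930 N (tension)
  F[3-4] = -940.5283 N (compression)
  F[3-5] = -577.4687 N (compression)
  F[4-5] = +944.2720 N (tension)
  F[4-6] = +240.2505 N (tension)
  F[5-6] = -882.3226 N (compression)
  Rx@0 = -834.2800 N
  Ry@0 = +1551.0666 N
  Ry@6 = +848.9834 N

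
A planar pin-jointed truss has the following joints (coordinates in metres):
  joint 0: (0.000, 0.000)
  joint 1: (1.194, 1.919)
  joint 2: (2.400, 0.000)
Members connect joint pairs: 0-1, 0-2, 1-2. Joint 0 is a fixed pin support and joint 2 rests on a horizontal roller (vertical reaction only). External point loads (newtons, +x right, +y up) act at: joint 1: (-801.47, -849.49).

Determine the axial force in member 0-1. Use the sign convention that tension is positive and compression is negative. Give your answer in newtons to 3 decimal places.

N=3 nodes, M=3 members, R=3 reactions → 2N=6, M+R=6
member 0 (0-1): L=2.2601, (cx,cy)=(0.5283,0.8491)
member 1 (0-2): L=2.4000, (cx,cy)=(1.0000,0.0000)
member 2 (1-2): L=2.2665, (cx,cy)=(0.5321,-0.8467)
solve A·x = −loads:
  F[0-1] = -1257.5130 N (compression)
  F[0-2] = -137.1414 N (compression)
  F[1-2] = +257.7364 N (tension)
  Rx@0 = +801.4700 N
  Ry@0 = +1067.7108 N
  Ry@2 = -218.2208 N

-1257.513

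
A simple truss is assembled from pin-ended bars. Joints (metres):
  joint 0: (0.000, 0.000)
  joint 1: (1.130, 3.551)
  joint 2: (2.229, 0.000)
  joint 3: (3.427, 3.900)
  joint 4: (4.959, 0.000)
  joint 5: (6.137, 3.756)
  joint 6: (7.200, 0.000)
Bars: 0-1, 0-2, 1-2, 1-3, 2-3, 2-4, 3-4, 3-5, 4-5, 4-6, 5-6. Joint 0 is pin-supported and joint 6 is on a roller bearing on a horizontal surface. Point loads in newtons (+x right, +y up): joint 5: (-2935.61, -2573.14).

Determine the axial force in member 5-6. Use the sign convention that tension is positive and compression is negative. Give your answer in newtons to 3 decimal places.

N=7 nodes, M=11 members, R=3 reactions → 2N=14, M+R=14
member 0 (0-1): L=3.7265, (cx,cy)=(0.3032,0.9529)
member 1 (0-2): L=2.2290, (cx,cy)=(1.0000,0.0000)
member 2 (1-2): L=3.7172, (cx,cy)=(0.2957,-0.9553)
member 3 (1-3): L=2.3234, (cx,cy)=(0.9887,0.1502)
member 4 (2-3): L=4.0799, (cx,cy)=(0.2936,0.9559)
member 5 (2-4): L=2.7300, (cx,cy)=(1.0000,0.0000)
member 6 (3-4): L=4.1901, (cx,cy)=(0.3656,-0.9308)
member 7 (3-5): L=2.7138, (cx,cy)=(0.9986,-0.0531)
member 8 (4-5): L=3.9364, (cx,cy)=(0.2993,0.9542)
member 9 (4-6): L=2.2410, (cx,cy)=(1.0000,0.0000)
member 10 (5-6): L=3.9035, (cx,cy)=(0.2723,-0.9622)
solve A·x = −loads:
  F[0-1] = -2005.7455 N (compression)
  F[0-2] = -2327.3940 N (compression)
  F[1-2] = +1818.5021 N (tension)
  F[1-3] = -1159.0150 N (compression)
  F[2-3] = -1817.3193 N (compression)
  F[2-4] = -1256.1116 N (compression)
  F[3-4] = +2195.1837 N (tension)
  F[3-5] = -2485.6093 N (compression)
  F[4-5] = -2141.3286 N (compression)
  F[4-6] = +187.3084 N (tension)
  F[5-6] = -687.8295 N (compression)
  Rx@0 = +2935.6100 N
  Ry@0 = +1911.3054 N
  Ry@6 = +661.8346 N

-687.830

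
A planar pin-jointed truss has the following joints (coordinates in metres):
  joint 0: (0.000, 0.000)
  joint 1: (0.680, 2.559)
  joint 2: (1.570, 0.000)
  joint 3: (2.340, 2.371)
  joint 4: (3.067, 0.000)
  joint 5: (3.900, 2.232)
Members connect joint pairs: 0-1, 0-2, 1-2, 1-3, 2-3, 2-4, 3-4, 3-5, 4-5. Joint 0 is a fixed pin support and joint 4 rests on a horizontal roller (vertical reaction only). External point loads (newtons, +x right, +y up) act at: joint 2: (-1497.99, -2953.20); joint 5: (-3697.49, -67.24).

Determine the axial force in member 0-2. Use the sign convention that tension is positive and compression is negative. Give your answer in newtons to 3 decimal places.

N=6 nodes, M=9 members, R=3 reactions → 2N=12, M+R=12
member 0 (0-1): L=2.6478, (cx,cy)=(0.2568,0.9665)
member 1 (0-2): L=1.5700, (cx,cy)=(1.0000,0.0000)
member 2 (1-2): L=2.7094, (cx,cy)=(0.3285,-0.9445)
member 3 (1-3): L=1.6706, (cx,cy)=(0.9936,-0.1125)
member 4 (2-3): L=2.4929, (cx,cy)=(0.3089,0.9511)
member 5 (2-4): L=1.4970, (cx,cy)=(1.0000,0.0000)
member 6 (3-4): L=2.4800, (cx,cy)=(0.2932,-0.9561)
member 7 (3-5): L=1.5662, (cx,cy)=(0.9961,-0.0888)
member 8 (4-5): L=2.3824, (cx,cy)=(0.3497,0.9369)
solve A·x = −loads:
  F[0-1] = -4256.8012 N (compression)
  F[0-2] = -4102.2640 N (compression)
  F[1-2] = +4670.8037 N (tension)
  F[1-3] = -2644.3347 N (compression)
  F[2-3] = -1533.3853 N (compression)
  F[2-4] = -596.3242 N (compression)
  F[3-4] = +1545.4136 N (tension)
  F[3-5] = -3568.2858 N (compression)
  F[4-5] = -409.7950 N (compression)
  Rx@0 = +5195.4800 N
  Ry@0 = +4114.0291 N
  Ry@4 = -1093.5891 N

-4102.264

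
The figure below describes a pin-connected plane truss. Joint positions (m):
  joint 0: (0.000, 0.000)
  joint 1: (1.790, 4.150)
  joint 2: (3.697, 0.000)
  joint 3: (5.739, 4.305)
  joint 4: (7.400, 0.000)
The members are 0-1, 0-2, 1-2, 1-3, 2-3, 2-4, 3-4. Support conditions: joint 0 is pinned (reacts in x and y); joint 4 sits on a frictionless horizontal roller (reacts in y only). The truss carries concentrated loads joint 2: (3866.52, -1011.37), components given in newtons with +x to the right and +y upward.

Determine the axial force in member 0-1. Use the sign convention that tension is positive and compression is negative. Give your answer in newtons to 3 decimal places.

-551.165

N=5 nodes, M=7 members, R=3 reactions → 2N=10, M+R=10
member 0 (0-1): L=4.5196, (cx,cy)=(0.3961,0.9182)
member 1 (0-2): L=3.6970, (cx,cy)=(1.0000,0.0000)
member 2 (1-2): L=4.5672, (cx,cy)=(0.4175,-0.9087)
member 3 (1-3): L=3.9520, (cx,cy)=(0.9992,0.0392)
member 4 (2-3): L=4.7647, (cx,cy)=(0.4286,0.9035)
member 5 (2-4): L=3.7030, (cx,cy)=(1.0000,0.0000)
member 6 (3-4): L=4.6143, (cx,cy)=(0.3600,-0.9330)
solve A·x = −loads:
  F[0-1] = -551.1655 N (compression)
  F[0-2] = +4084.8116 N (tension)
  F[1-2] = +537.8406 N (tension)
  F[1-3] = -443.2048 N (compression)
  F[2-3] = +578.4738 N (tension)
  F[2-4] = +194.9505 N (tension)
  F[3-4] = -541.5796 N (compression)
  Rx@0 = -3866.5200 N
  Ry@0 = +506.0950 N
  Ry@4 = +505.2750 N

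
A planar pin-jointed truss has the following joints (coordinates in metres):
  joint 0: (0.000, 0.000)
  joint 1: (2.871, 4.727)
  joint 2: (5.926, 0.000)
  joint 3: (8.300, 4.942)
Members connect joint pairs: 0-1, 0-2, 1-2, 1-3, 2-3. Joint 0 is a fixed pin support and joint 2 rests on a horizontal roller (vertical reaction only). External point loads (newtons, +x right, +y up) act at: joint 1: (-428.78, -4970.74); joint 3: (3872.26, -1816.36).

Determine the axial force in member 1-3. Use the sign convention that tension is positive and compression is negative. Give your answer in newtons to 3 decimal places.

4840.595

N=4 nodes, M=5 members, R=3 reactions → 2N=8, M+R=8
member 0 (0-1): L=5.5306, (cx,cy)=(0.5191,0.8547)
member 1 (0-2): L=5.9260, (cx,cy)=(1.0000,0.0000)
member 2 (1-2): L=5.6283, (cx,cy)=(0.5428,-0.8399)
member 3 (1-3): L=5.4333, (cx,cy)=(0.9992,0.0396)
member 4 (2-3): L=5.4826, (cx,cy)=(0.4330,0.9014)
solve A·x = −loads:
  F[0-1] = +1231.2577 N (tension)
  F[0-2] = +2804.3157 N (tension)
  F[1-2] = -6943.4369 N (compression)
  F[1-3] = +4840.5947 N (tension)
  F[2-3] = -2227.5631 N (compression)
  Rx@0 = -3443.4800 N
  Ry@0 = -1052.3614 N
  Ry@2 = +7839.4614 N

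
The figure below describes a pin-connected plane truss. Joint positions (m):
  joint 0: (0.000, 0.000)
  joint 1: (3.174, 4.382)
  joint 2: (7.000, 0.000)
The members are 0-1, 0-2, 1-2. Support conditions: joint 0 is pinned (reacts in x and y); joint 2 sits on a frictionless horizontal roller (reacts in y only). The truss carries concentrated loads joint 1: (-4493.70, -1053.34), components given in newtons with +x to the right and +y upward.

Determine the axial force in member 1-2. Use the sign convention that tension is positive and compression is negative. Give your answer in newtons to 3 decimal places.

N=3 nodes, M=3 members, R=3 reactions → 2N=6, M+R=6
member 0 (0-1): L=5.4107, (cx,cy)=(0.5866,0.8099)
member 1 (0-2): L=7.0000, (cx,cy)=(1.0000,0.0000)
member 2 (1-2): L=5.8172, (cx,cy)=(0.6577,-0.7533)
solve A·x = −loads:
  F[0-1] = -4184.3555 N (compression)
  F[0-2] = -2039.1146 N (compression)
  F[1-2] = +3100.3672 N (tension)
  Rx@0 = +4493.7000 N
  Ry@0 = +3388.7817 N
  Ry@2 = -2335.4417 N

3100.367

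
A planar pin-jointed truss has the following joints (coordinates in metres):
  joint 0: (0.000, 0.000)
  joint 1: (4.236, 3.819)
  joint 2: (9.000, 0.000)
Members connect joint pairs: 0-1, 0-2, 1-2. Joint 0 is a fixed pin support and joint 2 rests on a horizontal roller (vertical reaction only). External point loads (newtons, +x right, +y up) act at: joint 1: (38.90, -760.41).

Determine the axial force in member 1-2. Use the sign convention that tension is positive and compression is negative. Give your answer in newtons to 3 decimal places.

-598.596

N=3 nodes, M=3 members, R=3 reactions → 2N=6, M+R=6
member 0 (0-1): L=5.7034, (cx,cy)=(0.7427,0.6696)
member 1 (0-2): L=9.0000, (cx,cy)=(1.0000,0.0000)
member 2 (1-2): L=6.1058, (cx,cy)=(0.7802,-0.6255)
solve A·x = −loads:
  F[0-1] = -576.4659 N (compression)
  F[0-2] = +467.0519 N (tension)
  F[1-2] = -598.5963 N (compression)
  Rx@0 = -38.9000 N
  Ry@0 = +386.0038 N
  Ry@2 = +374.4062 N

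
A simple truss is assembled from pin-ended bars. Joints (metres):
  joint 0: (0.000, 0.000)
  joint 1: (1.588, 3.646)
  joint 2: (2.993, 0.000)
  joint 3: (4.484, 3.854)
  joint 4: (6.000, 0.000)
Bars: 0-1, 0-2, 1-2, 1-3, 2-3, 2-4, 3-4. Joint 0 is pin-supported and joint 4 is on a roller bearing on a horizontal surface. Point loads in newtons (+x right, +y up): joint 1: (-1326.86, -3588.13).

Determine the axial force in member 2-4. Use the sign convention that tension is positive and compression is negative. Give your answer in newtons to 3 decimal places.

N=5 nodes, M=7 members, R=3 reactions → 2N=10, M+R=10
member 0 (0-1): L=3.9768, (cx,cy)=(0.3993,0.9168)
member 1 (0-2): L=2.9930, (cx,cy)=(1.0000,0.0000)
member 2 (1-2): L=3.9073, (cx,cy)=(0.3596,-0.9331)
member 3 (1-3): L=2.9035, (cx,cy)=(0.9974,0.0716)
member 4 (2-3): L=4.1324, (cx,cy)=(0.3608,0.9326)
member 5 (2-4): L=3.0070, (cx,cy)=(1.0000,0.0000)
member 6 (3-4): L=4.1414, (cx,cy)=(0.3661,-0.9306)
solve A·x = −loads:
  F[0-1] = -3757.3162 N (compression)
  F[0-2] = +173.4908 N (tension)
  F[1-2] = -162.5027 N (compression)
  F[1-3] = -115.3546 N (compression)
  F[2-3] = +162.5856 N (tension)
  F[2-4] = +56.3956 N (tension)
  F[3-4] = -154.0629 N (compression)
  Rx@0 = +1326.8600 N
  Ry@0 = +3444.7602 N
  Ry@4 = +143.3698 N

56.396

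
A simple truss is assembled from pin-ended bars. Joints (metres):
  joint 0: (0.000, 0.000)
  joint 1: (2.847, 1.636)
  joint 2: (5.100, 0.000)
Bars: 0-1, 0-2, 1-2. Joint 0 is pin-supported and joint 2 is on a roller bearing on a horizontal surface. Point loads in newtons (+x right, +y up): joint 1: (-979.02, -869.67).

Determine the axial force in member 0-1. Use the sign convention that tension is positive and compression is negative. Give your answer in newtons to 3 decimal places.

N=3 nodes, M=3 members, R=3 reactions → 2N=6, M+R=6
member 0 (0-1): L=3.2836, (cx,cy)=(0.8670,0.4982)
member 1 (0-2): L=5.1000, (cx,cy)=(1.0000,0.0000)
member 2 (1-2): L=2.7843, (cx,cy)=(0.8092,-0.5876)
solve A·x = −loads:
  F[0-1] = -1401.4304 N (compression)
  F[0-2] = +236.0778 N (tension)
  F[1-2] = -291.7528 N (compression)
  Rx@0 = +979.0200 N
  Ry@0 = +698.2438 N
  Ry@2 = +171.4262 N

-1401.430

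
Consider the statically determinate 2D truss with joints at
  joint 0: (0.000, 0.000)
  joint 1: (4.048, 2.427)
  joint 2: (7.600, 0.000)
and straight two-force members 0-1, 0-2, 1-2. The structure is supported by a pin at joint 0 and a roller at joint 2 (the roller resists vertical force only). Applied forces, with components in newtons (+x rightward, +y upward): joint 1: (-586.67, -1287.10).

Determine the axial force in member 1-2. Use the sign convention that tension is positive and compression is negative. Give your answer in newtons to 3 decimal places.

N=3 nodes, M=3 members, R=3 reactions → 2N=6, M+R=6
member 0 (0-1): L=4.7198, (cx,cy)=(0.8577,0.5142)
member 1 (0-2): L=7.6000, (cx,cy)=(1.0000,0.0000)
member 2 (1-2): L=4.3020, (cx,cy)=(0.8257,-0.5642)
solve A·x = −loads:
  F[0-1] = -1534.1790 N (compression)
  F[0-2] = +729.1357 N (tension)
  F[1-2] = -883.0876 N (compression)
  Rx@0 = +586.6700 N
  Ry@0 = +788.8983 N
  Ry@2 = +498.2017 N

-883.088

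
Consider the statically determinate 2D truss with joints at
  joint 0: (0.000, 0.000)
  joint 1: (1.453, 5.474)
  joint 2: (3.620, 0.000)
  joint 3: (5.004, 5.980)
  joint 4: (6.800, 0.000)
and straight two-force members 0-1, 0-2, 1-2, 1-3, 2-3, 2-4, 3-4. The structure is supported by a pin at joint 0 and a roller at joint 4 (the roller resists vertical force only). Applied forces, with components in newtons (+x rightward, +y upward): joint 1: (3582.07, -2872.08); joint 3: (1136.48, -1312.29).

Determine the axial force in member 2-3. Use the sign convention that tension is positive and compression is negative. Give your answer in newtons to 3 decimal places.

4481.308

N=5 nodes, M=7 members, R=3 reactions → 2N=10, M+R=10
member 0 (0-1): L=5.6636, (cx,cy)=(0.2566,0.9665)
member 1 (0-2): L=3.6200, (cx,cy)=(1.0000,0.0000)
member 2 (1-2): L=5.8873, (cx,cy)=(0.3681,-0.9298)
member 3 (1-3): L=3.5869, (cx,cy)=(0.9900,0.1411)
member 4 (2-3): L=6.1381, (cx,cy)=(0.2255,0.9742)
member 5 (2-4): L=3.1800, (cx,cy)=(1.0000,0.0000)
member 6 (3-4): L=6.2439, (cx,cy)=(0.2876,-0.9577)
solve A·x = −loads:
  F[0-1] = +1322.2733 N (tension)
  F[0-2] = +4379.3174 N (tension)
  F[1-2] = -4695.5601 N (compression)
  F[1-3] = -1529.7987 N (compression)
  F[2-3] = +4481.3077 N (tension)
  F[2-4] = +1640.5430 N (tension)
  F[3-4] = -5703.4249 N (compression)
  Rx@0 = -4718.5500 N
  Ry@0 = -1278.0172 N
  Ry@4 = +5462.3872 N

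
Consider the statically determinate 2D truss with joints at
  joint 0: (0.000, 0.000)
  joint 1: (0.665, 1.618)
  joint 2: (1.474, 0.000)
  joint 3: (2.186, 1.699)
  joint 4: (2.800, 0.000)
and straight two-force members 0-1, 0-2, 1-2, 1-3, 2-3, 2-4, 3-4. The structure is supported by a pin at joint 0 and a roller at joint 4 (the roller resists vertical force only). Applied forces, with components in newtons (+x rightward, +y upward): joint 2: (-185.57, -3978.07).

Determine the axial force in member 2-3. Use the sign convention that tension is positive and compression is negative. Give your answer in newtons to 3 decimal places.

2367.152

N=5 nodes, M=7 members, R=3 reactions → 2N=10, M+R=10
member 0 (0-1): L=1.7493, (cx,cy)=(0.3801,0.9249)
member 1 (0-2): L=1.4740, (cx,cy)=(1.0000,0.0000)
member 2 (1-2): L=1.8090, (cx,cy)=(0.4472,-0.8944)
member 3 (1-3): L=1.5232, (cx,cy)=(0.9986,0.0532)
member 4 (2-3): L=1.8422, (cx,cy)=(0.3865,0.9223)
member 5 (2-4): L=1.3260, (cx,cy)=(1.0000,0.0000)
member 6 (3-4): L=1.8065, (cx,cy)=(0.3399,-0.9405)
solve A·x = −loads:
  F[0-1] = -2036.8108 N (compression)
  F[0-2] = +588.7153 N (tension)
  F[1-2] = +2006.7298 N (tension)
  F[1-3] = -1674.0910 N (compression)
  F[2-3] = +2367.1524 N (tension)
  F[2-4] = +756.8100 N (tension)
  F[3-4] = -2226.7259 N (compression)
  Rx@0 = +185.5700 N
  Ry@0 = +1883.9003 N
  Ry@4 = +2094.1697 N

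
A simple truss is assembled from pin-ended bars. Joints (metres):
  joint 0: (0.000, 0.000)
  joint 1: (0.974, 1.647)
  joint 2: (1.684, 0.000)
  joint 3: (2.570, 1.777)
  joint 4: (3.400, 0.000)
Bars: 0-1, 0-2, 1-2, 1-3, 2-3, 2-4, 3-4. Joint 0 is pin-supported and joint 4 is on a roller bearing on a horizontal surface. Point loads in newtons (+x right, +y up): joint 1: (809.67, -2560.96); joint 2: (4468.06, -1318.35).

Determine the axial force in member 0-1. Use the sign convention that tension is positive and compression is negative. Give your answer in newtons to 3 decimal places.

N=5 nodes, M=7 members, R=3 reactions → 2N=10, M+R=10
member 0 (0-1): L=1.9134, (cx,cy)=(0.5090,0.8607)
member 1 (0-2): L=1.6840, (cx,cy)=(1.0000,0.0000)
member 2 (1-2): L=1.7935, (cx,cy)=(0.3959,-0.9183)
member 3 (1-3): L=1.6013, (cx,cy)=(0.9967,0.0812)
member 4 (2-3): L=1.9856, (cx,cy)=(0.4462,0.8949)
member 5 (2-4): L=1.7160, (cx,cy)=(1.0000,0.0000)
member 6 (3-4): L=1.9613, (cx,cy)=(0.4232,-0.9060)
solve A·x = −loads:
  F[0-1] = -2440.2981 N (compression)
  F[0-2] = +6519.9115 N (tension)
  F[1-2] = -660.2536 N (compression)
  F[1-3] = -1796.4068 N (compression)
  F[2-3] = +2150.6316 N (tension)
  F[2-4] = +830.8521 N (tension)
  F[3-4] = -1963.2961 N (compression)
  Rx@0 = -5277.7300 N
  Ry@0 = +2100.4856 N
  Ry@4 = +1778.8244 N

-2440.298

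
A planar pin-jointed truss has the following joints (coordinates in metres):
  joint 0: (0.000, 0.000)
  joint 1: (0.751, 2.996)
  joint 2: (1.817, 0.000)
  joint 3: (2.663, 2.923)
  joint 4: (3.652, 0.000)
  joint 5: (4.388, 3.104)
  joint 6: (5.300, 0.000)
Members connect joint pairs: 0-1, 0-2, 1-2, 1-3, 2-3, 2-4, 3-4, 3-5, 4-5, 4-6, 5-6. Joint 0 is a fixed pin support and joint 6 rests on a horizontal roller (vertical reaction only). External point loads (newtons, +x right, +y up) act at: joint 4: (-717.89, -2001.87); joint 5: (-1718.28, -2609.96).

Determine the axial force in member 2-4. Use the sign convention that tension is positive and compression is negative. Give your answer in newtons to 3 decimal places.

-543.092

N=7 nodes, M=11 members, R=3 reactions → 2N=14, M+R=14
member 0 (0-1): L=3.0887, (cx,cy)=(0.2431,0.9700)
member 1 (0-2): L=1.8170, (cx,cy)=(1.0000,0.0000)
member 2 (1-2): L=3.1800, (cx,cy)=(0.3352,-0.9421)
member 3 (1-3): L=1.9134, (cx,cy)=(0.9993,-0.0382)
member 4 (2-3): L=3.0430, (cx,cy)=(0.2780,0.9606)
member 5 (2-4): L=1.8350, (cx,cy)=(1.0000,0.0000)
member 6 (3-4): L=3.0858, (cx,cy)=(0.3205,-0.9472)
member 7 (3-5): L=1.7345, (cx,cy)=(0.9945,0.1044)
member 8 (4-5): L=3.1901, (cx,cy)=(0.2307,0.9730)
member 9 (4-6): L=1.6480, (cx,cy)=(1.0000,0.0000)
member 10 (5-6): L=3.2352, (cx,cy)=(0.2819,-0.9594)
solve A·x = −loads:
  F[0-1] = -2142.1942 N (compression)
  F[0-2] = -1915.3062 N (compression)
  F[1-2] = +2257.2914 N (tension)
  F[1-3] = -1278.4852 N (compression)
  F[2-3] = -2213.9677 N (compression)
  F[2-4] = -543.0923 N (compression)
  F[3-4] = +1915.9083 N (tension)
  F[3-5] = -2520.8943 N (compression)
  F[4-5] = +192.2159 N (tension)
  F[4-6] = +744.5032 N (tension)
  F[5-6] = -2641.0323 N (compression)
  Rx@0 = +2436.1700 N
  Ry@0 = +2077.9069 N
  Ry@6 = +2533.9231 N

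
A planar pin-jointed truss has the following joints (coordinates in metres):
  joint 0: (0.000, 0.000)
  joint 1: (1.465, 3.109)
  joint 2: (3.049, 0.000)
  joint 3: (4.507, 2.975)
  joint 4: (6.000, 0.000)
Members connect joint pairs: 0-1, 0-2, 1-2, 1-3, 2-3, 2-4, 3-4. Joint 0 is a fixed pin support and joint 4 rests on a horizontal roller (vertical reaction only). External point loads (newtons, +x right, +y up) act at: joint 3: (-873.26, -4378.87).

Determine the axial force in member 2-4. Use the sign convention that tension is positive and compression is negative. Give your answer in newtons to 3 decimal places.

1433.415

N=5 nodes, M=7 members, R=3 reactions → 2N=10, M+R=10
member 0 (0-1): L=3.4369, (cx,cy)=(0.4263,0.9046)
member 1 (0-2): L=3.0490, (cx,cy)=(1.0000,0.0000)
member 2 (1-2): L=3.4893, (cx,cy)=(0.4540,-0.8910)
member 3 (1-3): L=3.0449, (cx,cy)=(0.9990,-0.0440)
member 4 (2-3): L=3.3131, (cx,cy)=(0.4401,0.8980)
member 5 (2-4): L=2.9510, (cx,cy)=(1.0000,0.0000)
member 6 (3-4): L=3.3286, (cx,cy)=(0.4485,-0.8938)
solve A·x = −loads:
  F[0-1] = -1683.1733 N (compression)
  F[0-2] = -155.7916 N (compression)
  F[1-2] = +1784.3447 N (tension)
  F[1-3] = -1528.9787 N (compression)
  F[2-3] = -1770.5528 N (compression)
  F[2-4] = +1433.4154 N (tension)
  F[3-4] = -3195.7717 N (compression)
  Rx@0 = +873.2600 N
  Ry@0 = +1522.6002 N
  Ry@4 = +2856.2698 N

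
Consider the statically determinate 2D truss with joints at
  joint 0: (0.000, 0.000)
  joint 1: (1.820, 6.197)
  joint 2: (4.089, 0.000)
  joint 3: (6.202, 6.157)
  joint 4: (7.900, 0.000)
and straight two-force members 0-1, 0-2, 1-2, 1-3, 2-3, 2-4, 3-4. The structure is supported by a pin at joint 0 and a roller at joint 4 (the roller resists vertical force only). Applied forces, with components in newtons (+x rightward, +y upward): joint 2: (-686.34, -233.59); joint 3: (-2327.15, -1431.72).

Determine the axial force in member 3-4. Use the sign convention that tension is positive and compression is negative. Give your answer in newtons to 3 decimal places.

N=5 nodes, M=7 members, R=3 reactions → 2N=10, M+R=10
member 0 (0-1): L=6.4587, (cx,cy)=(0.2818,0.9595)
member 1 (0-2): L=4.0890, (cx,cy)=(1.0000,0.0000)
member 2 (1-2): L=6.5993, (cx,cy)=(0.3438,-0.9390)
member 3 (1-3): L=4.3822, (cx,cy)=(1.0000,-0.0091)
member 4 (2-3): L=6.5095, (cx,cy)=(0.3246,0.9459)
member 5 (2-4): L=3.8110, (cx,cy)=(1.0000,0.0000)
member 6 (3-4): L=6.3869, (cx,cy)=(0.2659,-0.9640)
solve A·x = −loads:
  F[0-1] = -2328.4766 N (compression)
  F[0-2] = -2357.3507 N (compression)
  F[1-2] = +2393.5432 N (tension)
  F[1-3] = -1479.1555 N (compression)
  F[2-3] = -2129.3326 N (compression)
  F[2-4] = -156.8680 N (compression)
  F[3-4] = +590.0428 N (tension)
  Rx@0 = +3013.4900 N
  Ry@0 = +2234.1183 N
  Ry@4 = -568.8083 N

590.043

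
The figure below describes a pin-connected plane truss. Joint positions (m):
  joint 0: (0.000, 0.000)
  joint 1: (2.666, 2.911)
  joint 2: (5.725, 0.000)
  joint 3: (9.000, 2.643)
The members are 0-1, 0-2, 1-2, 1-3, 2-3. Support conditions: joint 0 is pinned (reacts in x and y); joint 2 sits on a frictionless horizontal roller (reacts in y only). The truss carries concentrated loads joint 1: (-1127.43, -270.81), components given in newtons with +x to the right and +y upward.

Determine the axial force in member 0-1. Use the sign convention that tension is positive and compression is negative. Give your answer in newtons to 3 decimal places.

N=4 nodes, M=5 members, R=3 reactions → 2N=8, M+R=8
member 0 (0-1): L=3.9473, (cx,cy)=(0.6754,0.7375)
member 1 (0-2): L=5.7250, (cx,cy)=(1.0000,0.0000)
member 2 (1-2): L=4.2227, (cx,cy)=(0.7244,-0.6894)
member 3 (1-3): L=6.3397, (cx,cy)=(0.9991,-0.0423)
member 4 (2-3): L=4.2085, (cx,cy)=(0.7782,0.6280)
solve A·x = −loads:
  F[0-1] = -973.5676 N (compression)
  F[0-2] = -469.8904 N (compression)
  F[1-2] = +648.6491 N (tension)
  F[1-3] = +0.0000 N (tension)
  F[2-3] = -0.0000 N (compression)
  Rx@0 = +1127.4300 N
  Ry@0 = +717.9662 N
  Ry@2 = -447.1562 N

-973.568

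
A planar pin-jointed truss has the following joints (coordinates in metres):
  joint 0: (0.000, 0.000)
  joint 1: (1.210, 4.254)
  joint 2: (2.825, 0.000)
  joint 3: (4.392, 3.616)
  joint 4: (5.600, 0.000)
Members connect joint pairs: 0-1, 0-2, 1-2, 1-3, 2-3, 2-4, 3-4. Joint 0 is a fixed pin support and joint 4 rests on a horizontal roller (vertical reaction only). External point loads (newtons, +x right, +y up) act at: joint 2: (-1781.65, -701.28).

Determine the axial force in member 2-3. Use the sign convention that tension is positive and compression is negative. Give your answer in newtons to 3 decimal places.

N=5 nodes, M=7 members, R=3 reactions → 2N=10, M+R=10
member 0 (0-1): L=4.4227, (cx,cy)=(0.2736,0.9618)
member 1 (0-2): L=2.8250, (cx,cy)=(1.0000,0.0000)
member 2 (1-2): L=4.5502, (cx,cy)=(0.3549,-0.9349)
member 3 (1-3): L=3.2453, (cx,cy)=(0.9805,-0.1966)
member 4 (2-3): L=3.9409, (cx,cy)=(0.3976,0.9175)
member 5 (2-4): L=2.7750, (cx,cy)=(1.0000,0.0000)
member 6 (3-4): L=3.8124, (cx,cy)=(0.3169,-0.9485)
solve A·x = −loads:
  F[0-1] = -361.2935 N (compression)
  F[0-2] = -1682.8051 N (compression)
  F[1-2] = +425.2806 N (tension)
  F[1-3] = -254.7594 N (compression)
  F[2-3] = +330.9767 N (tension)
  F[2-4] = +118.1845 N (tension)
  F[3-4] = -372.9897 N (compression)
  Rx@0 = +1781.6500 N
  Ry@0 = +347.5093 N
  Ry@4 = +353.7707 N

330.977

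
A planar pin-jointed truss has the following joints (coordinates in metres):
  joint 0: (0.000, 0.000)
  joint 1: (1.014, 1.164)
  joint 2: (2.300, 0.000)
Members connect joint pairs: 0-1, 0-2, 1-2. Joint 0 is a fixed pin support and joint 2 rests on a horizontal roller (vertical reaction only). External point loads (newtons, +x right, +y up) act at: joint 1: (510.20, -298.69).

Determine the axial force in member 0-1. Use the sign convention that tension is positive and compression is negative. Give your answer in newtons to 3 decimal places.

120.950

N=3 nodes, M=3 members, R=3 reactions → 2N=6, M+R=6
member 0 (0-1): L=1.5437, (cx,cy)=(0.6569,0.7540)
member 1 (0-2): L=2.3000, (cx,cy)=(1.0000,0.0000)
member 2 (1-2): L=1.7346, (cx,cy)=(0.7414,-0.6711)
solve A·x = −loads:
  F[0-1] = +120.9503 N (tension)
  F[0-2] = +430.7535 N (tension)
  F[1-2] = -581.0008 N (compression)
  Rx@0 = -510.2000 N
  Ry@0 = -91.1989 N
  Ry@2 = +389.8889 N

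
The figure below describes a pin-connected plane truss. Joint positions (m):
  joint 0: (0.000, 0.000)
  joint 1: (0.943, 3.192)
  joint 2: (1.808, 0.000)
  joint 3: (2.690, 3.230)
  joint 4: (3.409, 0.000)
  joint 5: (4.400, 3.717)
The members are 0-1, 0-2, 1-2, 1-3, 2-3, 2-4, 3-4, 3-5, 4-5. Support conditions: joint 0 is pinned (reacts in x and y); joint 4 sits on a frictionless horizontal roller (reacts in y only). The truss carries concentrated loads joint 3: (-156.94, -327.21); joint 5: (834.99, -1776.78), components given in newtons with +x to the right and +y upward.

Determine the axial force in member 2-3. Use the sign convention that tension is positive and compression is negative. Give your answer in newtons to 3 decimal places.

1238.150

N=6 nodes, M=9 members, R=3 reactions → 2N=12, M+R=12
member 0 (0-1): L=3.3284, (cx,cy)=(0.2833,0.9590)
member 1 (0-2): L=1.8080, (cx,cy)=(1.0000,0.0000)
member 2 (1-2): L=3.3071, (cx,cy)=(0.2616,-0.9652)
member 3 (1-3): L=1.7474, (cx,cy)=(0.9998,0.0217)
member 4 (2-3): L=3.3483, (cx,cy)=(0.2634,0.9647)
member 5 (2-4): L=1.6010, (cx,cy)=(1.0000,0.0000)
member 6 (3-4): L=3.3091, (cx,cy)=(0.2173,-0.9761)
member 7 (3-5): L=1.7780, (cx,cy)=(0.9618,0.2739)
member 8 (4-5): L=3.8468, (cx,cy)=(0.2576,0.9662)
solve A·x = −loads:
  F[0-1] = +1260.8955 N (tension)
  F[0-2] = +320.8118 N (tension)
  F[1-2] = -1237.4991 N (compression)
  F[1-3] = +681.0750 N (tension)
  F[2-3] = +1238.1496 N (tension)
  F[2-4] = -329.0181 N (compression)
  F[3-4] = -1160.8365 N (compression)
  F[3-5] = +1472.5522 N (tension)
  F[4-5] = -2256.2717 N (compression)
  Rx@0 = -678.0500 N
  Ry@0 = -1209.2305 N
  Ry@4 = +3313.2205 N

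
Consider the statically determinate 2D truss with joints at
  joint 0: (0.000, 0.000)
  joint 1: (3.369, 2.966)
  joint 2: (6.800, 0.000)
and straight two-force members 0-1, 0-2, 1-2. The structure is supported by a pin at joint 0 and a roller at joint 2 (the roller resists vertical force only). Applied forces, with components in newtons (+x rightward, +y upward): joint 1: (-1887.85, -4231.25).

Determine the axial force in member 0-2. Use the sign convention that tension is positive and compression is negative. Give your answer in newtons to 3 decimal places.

N=3 nodes, M=3 members, R=3 reactions → 2N=6, M+R=6
member 0 (0-1): L=4.4886, (cx,cy)=(0.7506,0.6608)
member 1 (0-2): L=6.8000, (cx,cy)=(1.0000,0.0000)
member 2 (1-2): L=4.5353, (cx,cy)=(0.7565,-0.6540)
solve A·x = −loads:
  F[0-1] = -4476.9996 N (compression)
  F[0-2] = +1472.4609 N (tension)
  F[1-2] = -1946.3850 N (compression)
  Rx@0 = +1887.8500 N
  Ry@0 = +2958.3503 N
  Ry@2 = +1272.8997 N

1472.461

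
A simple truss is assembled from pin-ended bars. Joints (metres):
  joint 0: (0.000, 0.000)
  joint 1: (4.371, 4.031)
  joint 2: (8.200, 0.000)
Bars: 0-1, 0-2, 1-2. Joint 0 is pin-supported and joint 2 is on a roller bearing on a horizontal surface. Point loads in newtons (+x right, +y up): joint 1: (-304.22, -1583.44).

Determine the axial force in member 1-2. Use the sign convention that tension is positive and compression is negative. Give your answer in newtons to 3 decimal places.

-957.879

N=3 nodes, M=3 members, R=3 reactions → 2N=6, M+R=6
member 0 (0-1): L=5.9460, (cx,cy)=(0.7351,0.6779)
member 1 (0-2): L=8.2000, (cx,cy)=(1.0000,0.0000)
member 2 (1-2): L=5.5597, (cx,cy)=(0.6887,-0.7250)
solve A·x = −loads:
  F[0-1] = -1311.2403 N (compression)
  F[0-2] = +659.6981 N (tension)
  F[1-2] = -957.8793 N (compression)
  Rx@0 = +304.2200 N
  Ry@0 = +888.9393 N
  Ry@2 = +694.5007 N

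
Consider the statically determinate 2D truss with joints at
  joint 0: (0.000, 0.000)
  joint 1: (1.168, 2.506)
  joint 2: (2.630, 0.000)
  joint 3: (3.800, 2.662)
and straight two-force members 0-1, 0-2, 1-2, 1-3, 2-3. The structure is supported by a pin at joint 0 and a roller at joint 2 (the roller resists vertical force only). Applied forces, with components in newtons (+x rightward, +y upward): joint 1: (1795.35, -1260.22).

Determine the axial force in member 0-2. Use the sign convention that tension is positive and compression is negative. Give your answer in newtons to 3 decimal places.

1324.536

N=4 nodes, M=5 members, R=3 reactions → 2N=8, M+R=8
member 0 (0-1): L=2.7648, (cx,cy)=(0.4224,0.9064)
member 1 (0-2): L=2.6300, (cx,cy)=(1.0000,0.0000)
member 2 (1-2): L=2.9013, (cx,cy)=(0.5039,-0.8638)
member 3 (1-3): L=2.6366, (cx,cy)=(0.9982,0.0592)
member 4 (2-3): L=2.9078, (cx,cy)=(0.4024,0.9155)
solve A·x = −loads:
  F[0-1] = +1114.4852 N (tension)
  F[0-2] = +1324.5359 N (tension)
  F[1-2] = -2628.4966 N (compression)
  F[1-3] = +0.0000 N (tension)
  F[2-3] = -0.0000 N (compression)
  Rx@0 = -1795.3500 N
  Ry@0 = -1010.1542 N
  Ry@2 = +2270.3742 N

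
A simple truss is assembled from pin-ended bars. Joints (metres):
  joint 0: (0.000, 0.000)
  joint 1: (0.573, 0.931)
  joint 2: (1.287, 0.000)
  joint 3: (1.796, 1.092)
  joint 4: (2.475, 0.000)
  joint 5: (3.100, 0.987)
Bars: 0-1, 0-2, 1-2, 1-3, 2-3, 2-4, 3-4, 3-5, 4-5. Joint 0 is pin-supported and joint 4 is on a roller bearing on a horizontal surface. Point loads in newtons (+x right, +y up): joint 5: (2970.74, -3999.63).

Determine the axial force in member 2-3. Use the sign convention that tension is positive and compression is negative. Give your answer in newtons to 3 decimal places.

N=6 nodes, M=9 members, R=3 reactions → 2N=12, M+R=12
member 0 (0-1): L=1.0932, (cx,cy)=(0.5241,0.8516)
member 1 (0-2): L=1.2870, (cx,cy)=(1.0000,0.0000)
member 2 (1-2): L=1.1733, (cx,cy)=(0.6086,-0.7935)
member 3 (1-3): L=1.2336, (cx,cy)=(0.9914,0.1305)
member 4 (2-3): L=1.2048, (cx,cy)=(0.4225,0.9064)
member 5 (2-4): L=1.1880, (cx,cy)=(1.0000,0.0000)
member 6 (3-4): L=1.2859, (cx,cy)=(0.5280,-0.8492)
member 7 (3-5): L=1.3082, (cx,cy)=(0.9968,-0.0803)
member 8 (4-5): L=1.1682, (cx,cy)=(0.5350,0.8449)
solve A·x = −loads:
  F[0-1] = +2577.0706 N (tension)
  F[0-2] = +1619.9724 N (tension)
  F[1-2] = -2308.6425 N (compression)
  F[1-3] = +2779.4833 N (tension)
  F[2-3] = +2021.1655 N (tension)
  F[2-4] = -638.8626 N (compression)
  F[3-4] = -3080.8861 N (compression)
  F[3-5] = +5253.3827 N (tension)
  F[4-5] = -4235.0141 N (compression)
  Rx@0 = -2970.7400 N
  Ry@0 = -2194.7027 N
  Ry@4 = +6194.3327 N

2021.166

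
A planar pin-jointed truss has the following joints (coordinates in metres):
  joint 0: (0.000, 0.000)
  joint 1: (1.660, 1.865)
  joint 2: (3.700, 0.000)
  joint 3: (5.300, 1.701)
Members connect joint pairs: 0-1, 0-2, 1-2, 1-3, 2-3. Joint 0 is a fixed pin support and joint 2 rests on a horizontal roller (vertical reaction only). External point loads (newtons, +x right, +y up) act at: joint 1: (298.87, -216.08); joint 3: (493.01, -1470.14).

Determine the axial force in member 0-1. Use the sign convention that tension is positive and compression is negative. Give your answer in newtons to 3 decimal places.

N=4 nodes, M=5 members, R=3 reactions → 2N=8, M+R=8
member 0 (0-1): L=2.4968, (cx,cy)=(0.6649,0.7470)
member 1 (0-2): L=3.7000, (cx,cy)=(1.0000,0.0000)
member 2 (1-2): L=2.7640, (cx,cy)=(0.7381,-0.6747)
member 3 (1-3): L=3.6437, (cx,cy)=(0.9990,-0.0450)
member 4 (2-3): L=2.3353, (cx,cy)=(0.6852,0.7284)
solve A·x = −loads:
  F[0-1] = +1196.7034 N (tension)
  F[0-2] = -3.7613 N (compression)
  F[1-2] = -1765.2086 N (compression)
  F[1-3] = +1801.4172 N (tension)
  F[2-3] = -1906.9981 N (compression)
  Rx@0 = -791.8800 N
  Ry@0 = -893.8982 N
  Ry@2 = +2580.1182 N

1196.703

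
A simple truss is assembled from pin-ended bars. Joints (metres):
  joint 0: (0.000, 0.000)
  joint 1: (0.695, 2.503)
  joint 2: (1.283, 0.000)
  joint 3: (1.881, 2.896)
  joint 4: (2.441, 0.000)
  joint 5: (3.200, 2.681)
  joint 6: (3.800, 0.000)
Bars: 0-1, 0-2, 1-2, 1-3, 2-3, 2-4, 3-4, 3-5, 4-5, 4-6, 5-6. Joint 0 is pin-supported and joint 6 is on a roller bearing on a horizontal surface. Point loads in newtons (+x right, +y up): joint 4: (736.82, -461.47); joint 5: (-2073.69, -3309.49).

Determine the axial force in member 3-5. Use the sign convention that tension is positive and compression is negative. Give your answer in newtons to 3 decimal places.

N=7 nodes, M=11 members, R=3 reactions → 2N=14, M+R=14
member 0 (0-1): L=2.5977, (cx,cy)=(0.2675,0.9635)
member 1 (0-2): L=1.2830, (cx,cy)=(1.0000,0.0000)
member 2 (1-2): L=2.5711, (cx,cy)=(0.2287,-0.9735)
member 3 (1-3): L=1.2494, (cx,cy)=(0.9492,0.3145)
member 4 (2-3): L=2.9571, (cx,cy)=(0.2022,0.9793)
member 5 (2-4): L=1.1580, (cx,cy)=(1.0000,0.0000)
member 6 (3-4): L=2.9496, (cx,cy)=(0.1899,-0.9818)
member 7 (3-5): L=1.3364, (cx,cy)=(0.9870,-0.1609)
member 8 (4-5): L=2.7864, (cx,cy)=(0.2724,0.9622)
member 9 (4-6): L=1.3590, (cx,cy)=(1.0000,0.0000)
member 10 (5-6): L=2.7473, (cx,cy)=(0.2184,-0.9759)
solve A·x = −loads:
  F[0-1] = -2231.9965 N (compression)
  F[0-2] = -739.7114 N (compression)
  F[1-2] = +1861.0408 N (tension)
  F[1-3] = -1077.4539 N (compression)
  F[2-3] = -1849.9425 N (compression)
  F[2-4] = +59.9999 N (tension)
  F[3-4] = +2501.2181 N (tension)
  F[3-5] = -1896.4370 N (compression)
  F[4-5] = -2072.6343 N (compression)
  F[4-6] = +362.6251 N (tension)
  F[5-6] = -1660.4113 N (compression)
  Rx@0 = +1336.8700 N
  Ry@0 = +2150.6302 N
  Ry@6 = +1620.3298 N

-1896.437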